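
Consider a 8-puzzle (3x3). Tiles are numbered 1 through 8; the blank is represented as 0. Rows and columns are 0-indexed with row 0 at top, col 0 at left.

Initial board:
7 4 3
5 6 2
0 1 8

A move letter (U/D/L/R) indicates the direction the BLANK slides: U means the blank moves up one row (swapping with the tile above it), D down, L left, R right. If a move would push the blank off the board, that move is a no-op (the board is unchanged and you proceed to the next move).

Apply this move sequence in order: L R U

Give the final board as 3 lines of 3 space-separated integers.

Answer: 7 4 3
5 0 2
1 6 8

Derivation:
After move 1 (L):
7 4 3
5 6 2
0 1 8

After move 2 (R):
7 4 3
5 6 2
1 0 8

After move 3 (U):
7 4 3
5 0 2
1 6 8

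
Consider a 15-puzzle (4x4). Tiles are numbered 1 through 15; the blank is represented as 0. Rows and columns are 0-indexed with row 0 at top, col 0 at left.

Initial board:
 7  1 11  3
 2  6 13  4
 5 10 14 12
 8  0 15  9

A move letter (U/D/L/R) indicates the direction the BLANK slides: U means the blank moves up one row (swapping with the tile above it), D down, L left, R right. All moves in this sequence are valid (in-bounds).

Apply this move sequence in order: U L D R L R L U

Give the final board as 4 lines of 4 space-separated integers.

Answer:  7  1 11  3
 2  6 13  4
 0  5 14 12
 8 10 15  9

Derivation:
After move 1 (U):
 7  1 11  3
 2  6 13  4
 5  0 14 12
 8 10 15  9

After move 2 (L):
 7  1 11  3
 2  6 13  4
 0  5 14 12
 8 10 15  9

After move 3 (D):
 7  1 11  3
 2  6 13  4
 8  5 14 12
 0 10 15  9

After move 4 (R):
 7  1 11  3
 2  6 13  4
 8  5 14 12
10  0 15  9

After move 5 (L):
 7  1 11  3
 2  6 13  4
 8  5 14 12
 0 10 15  9

After move 6 (R):
 7  1 11  3
 2  6 13  4
 8  5 14 12
10  0 15  9

After move 7 (L):
 7  1 11  3
 2  6 13  4
 8  5 14 12
 0 10 15  9

After move 8 (U):
 7  1 11  3
 2  6 13  4
 0  5 14 12
 8 10 15  9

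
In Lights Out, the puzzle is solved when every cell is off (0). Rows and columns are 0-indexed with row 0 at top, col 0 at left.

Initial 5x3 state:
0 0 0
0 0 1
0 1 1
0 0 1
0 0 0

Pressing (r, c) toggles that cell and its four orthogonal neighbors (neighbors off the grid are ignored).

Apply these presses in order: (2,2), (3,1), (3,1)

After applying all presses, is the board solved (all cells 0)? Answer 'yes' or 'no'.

Answer: yes

Derivation:
After press 1 at (2,2):
0 0 0
0 0 0
0 0 0
0 0 0
0 0 0

After press 2 at (3,1):
0 0 0
0 0 0
0 1 0
1 1 1
0 1 0

After press 3 at (3,1):
0 0 0
0 0 0
0 0 0
0 0 0
0 0 0

Lights still on: 0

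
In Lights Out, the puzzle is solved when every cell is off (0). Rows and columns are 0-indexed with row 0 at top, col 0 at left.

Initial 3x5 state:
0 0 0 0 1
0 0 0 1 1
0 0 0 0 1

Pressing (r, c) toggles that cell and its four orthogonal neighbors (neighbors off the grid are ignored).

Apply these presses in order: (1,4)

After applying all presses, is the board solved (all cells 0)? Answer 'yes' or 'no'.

After press 1 at (1,4):
0 0 0 0 0
0 0 0 0 0
0 0 0 0 0

Lights still on: 0

Answer: yes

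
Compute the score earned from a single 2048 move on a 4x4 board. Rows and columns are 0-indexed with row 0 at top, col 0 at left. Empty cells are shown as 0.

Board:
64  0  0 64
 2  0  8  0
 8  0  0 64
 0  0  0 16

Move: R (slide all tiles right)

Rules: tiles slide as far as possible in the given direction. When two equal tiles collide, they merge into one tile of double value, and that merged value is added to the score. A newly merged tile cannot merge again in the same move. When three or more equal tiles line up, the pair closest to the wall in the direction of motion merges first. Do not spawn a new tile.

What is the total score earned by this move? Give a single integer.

Answer: 128

Derivation:
Slide right:
row 0: [64, 0, 0, 64] -> [0, 0, 0, 128]  score +128 (running 128)
row 1: [2, 0, 8, 0] -> [0, 0, 2, 8]  score +0 (running 128)
row 2: [8, 0, 0, 64] -> [0, 0, 8, 64]  score +0 (running 128)
row 3: [0, 0, 0, 16] -> [0, 0, 0, 16]  score +0 (running 128)
Board after move:
  0   0   0 128
  0   0   2   8
  0   0   8  64
  0   0   0  16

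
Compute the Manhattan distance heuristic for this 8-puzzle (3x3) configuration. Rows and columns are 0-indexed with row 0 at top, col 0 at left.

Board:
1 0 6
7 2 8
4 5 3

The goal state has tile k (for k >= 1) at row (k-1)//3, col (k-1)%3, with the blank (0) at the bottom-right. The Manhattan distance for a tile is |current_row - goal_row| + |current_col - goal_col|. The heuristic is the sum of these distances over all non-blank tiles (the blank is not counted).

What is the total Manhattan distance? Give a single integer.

Tile 1: (0,0)->(0,0) = 0
Tile 6: (0,2)->(1,2) = 1
Tile 7: (1,0)->(2,0) = 1
Tile 2: (1,1)->(0,1) = 1
Tile 8: (1,2)->(2,1) = 2
Tile 4: (2,0)->(1,0) = 1
Tile 5: (2,1)->(1,1) = 1
Tile 3: (2,2)->(0,2) = 2
Sum: 0 + 1 + 1 + 1 + 2 + 1 + 1 + 2 = 9

Answer: 9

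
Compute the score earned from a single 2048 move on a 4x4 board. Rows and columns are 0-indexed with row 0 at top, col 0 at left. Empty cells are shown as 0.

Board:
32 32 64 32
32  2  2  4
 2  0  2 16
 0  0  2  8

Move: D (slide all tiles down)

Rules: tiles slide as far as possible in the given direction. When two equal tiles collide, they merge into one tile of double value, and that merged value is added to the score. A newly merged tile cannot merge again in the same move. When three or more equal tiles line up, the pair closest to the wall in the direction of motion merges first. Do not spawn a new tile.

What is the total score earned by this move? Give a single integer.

Answer: 68

Derivation:
Slide down:
col 0: [32, 32, 2, 0] -> [0, 0, 64, 2]  score +64 (running 64)
col 1: [32, 2, 0, 0] -> [0, 0, 32, 2]  score +0 (running 64)
col 2: [64, 2, 2, 2] -> [0, 64, 2, 4]  score +4 (running 68)
col 3: [32, 4, 16, 8] -> [32, 4, 16, 8]  score +0 (running 68)
Board after move:
 0  0  0 32
 0  0 64  4
64 32  2 16
 2  2  4  8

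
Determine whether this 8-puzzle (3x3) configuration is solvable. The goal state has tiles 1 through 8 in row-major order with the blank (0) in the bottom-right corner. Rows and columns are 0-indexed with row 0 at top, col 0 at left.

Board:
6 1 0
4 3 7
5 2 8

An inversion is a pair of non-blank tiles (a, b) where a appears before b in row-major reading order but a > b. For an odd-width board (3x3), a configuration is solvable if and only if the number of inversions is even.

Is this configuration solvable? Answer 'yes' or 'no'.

Inversions (pairs i<j in row-major order where tile[i] > tile[j] > 0): 11
11 is odd, so the puzzle is not solvable.

Answer: no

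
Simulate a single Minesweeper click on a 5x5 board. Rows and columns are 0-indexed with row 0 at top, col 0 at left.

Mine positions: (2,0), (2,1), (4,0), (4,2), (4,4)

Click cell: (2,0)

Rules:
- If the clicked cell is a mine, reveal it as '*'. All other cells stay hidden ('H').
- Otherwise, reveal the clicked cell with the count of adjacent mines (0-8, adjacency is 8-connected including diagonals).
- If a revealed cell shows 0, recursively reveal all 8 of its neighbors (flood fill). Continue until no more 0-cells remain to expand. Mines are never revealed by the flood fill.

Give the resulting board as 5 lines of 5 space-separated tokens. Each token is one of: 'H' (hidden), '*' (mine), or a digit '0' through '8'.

H H H H H
H H H H H
* H H H H
H H H H H
H H H H H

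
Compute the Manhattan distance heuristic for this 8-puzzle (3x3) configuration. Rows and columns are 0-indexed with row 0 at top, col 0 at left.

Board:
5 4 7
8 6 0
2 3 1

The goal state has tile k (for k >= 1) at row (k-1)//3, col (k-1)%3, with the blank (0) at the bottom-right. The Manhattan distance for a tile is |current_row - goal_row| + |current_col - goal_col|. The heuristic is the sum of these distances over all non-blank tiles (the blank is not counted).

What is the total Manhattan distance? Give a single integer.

Answer: 21

Derivation:
Tile 5: at (0,0), goal (1,1), distance |0-1|+|0-1| = 2
Tile 4: at (0,1), goal (1,0), distance |0-1|+|1-0| = 2
Tile 7: at (0,2), goal (2,0), distance |0-2|+|2-0| = 4
Tile 8: at (1,0), goal (2,1), distance |1-2|+|0-1| = 2
Tile 6: at (1,1), goal (1,2), distance |1-1|+|1-2| = 1
Tile 2: at (2,0), goal (0,1), distance |2-0|+|0-1| = 3
Tile 3: at (2,1), goal (0,2), distance |2-0|+|1-2| = 3
Tile 1: at (2,2), goal (0,0), distance |2-0|+|2-0| = 4
Sum: 2 + 2 + 4 + 2 + 1 + 3 + 3 + 4 = 21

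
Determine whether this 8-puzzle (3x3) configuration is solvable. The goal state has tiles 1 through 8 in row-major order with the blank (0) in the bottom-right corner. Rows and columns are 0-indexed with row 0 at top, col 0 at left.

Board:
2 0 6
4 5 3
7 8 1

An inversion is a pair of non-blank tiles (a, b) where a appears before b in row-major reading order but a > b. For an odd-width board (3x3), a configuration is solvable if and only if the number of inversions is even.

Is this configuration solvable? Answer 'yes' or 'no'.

Answer: yes

Derivation:
Inversions (pairs i<j in row-major order where tile[i] > tile[j] > 0): 12
12 is even, so the puzzle is solvable.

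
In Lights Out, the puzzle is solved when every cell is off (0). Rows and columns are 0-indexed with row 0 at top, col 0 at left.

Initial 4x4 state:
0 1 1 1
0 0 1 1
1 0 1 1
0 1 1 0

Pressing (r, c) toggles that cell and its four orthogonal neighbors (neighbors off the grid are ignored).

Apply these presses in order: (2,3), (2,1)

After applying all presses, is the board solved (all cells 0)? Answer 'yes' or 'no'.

After press 1 at (2,3):
0 1 1 1
0 0 1 0
1 0 0 0
0 1 1 1

After press 2 at (2,1):
0 1 1 1
0 1 1 0
0 1 1 0
0 0 1 1

Lights still on: 9

Answer: no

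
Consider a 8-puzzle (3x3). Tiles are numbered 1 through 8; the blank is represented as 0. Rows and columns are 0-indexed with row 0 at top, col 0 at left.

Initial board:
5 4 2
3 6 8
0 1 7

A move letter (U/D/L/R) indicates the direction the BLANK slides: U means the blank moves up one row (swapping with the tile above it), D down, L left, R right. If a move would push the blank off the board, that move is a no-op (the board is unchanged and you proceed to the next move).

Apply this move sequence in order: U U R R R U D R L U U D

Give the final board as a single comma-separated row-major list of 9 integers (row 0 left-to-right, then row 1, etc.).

Answer: 4, 2, 8, 5, 0, 6, 3, 1, 7

Derivation:
After move 1 (U):
5 4 2
0 6 8
3 1 7

After move 2 (U):
0 4 2
5 6 8
3 1 7

After move 3 (R):
4 0 2
5 6 8
3 1 7

After move 4 (R):
4 2 0
5 6 8
3 1 7

After move 5 (R):
4 2 0
5 6 8
3 1 7

After move 6 (U):
4 2 0
5 6 8
3 1 7

After move 7 (D):
4 2 8
5 6 0
3 1 7

After move 8 (R):
4 2 8
5 6 0
3 1 7

After move 9 (L):
4 2 8
5 0 6
3 1 7

After move 10 (U):
4 0 8
5 2 6
3 1 7

After move 11 (U):
4 0 8
5 2 6
3 1 7

After move 12 (D):
4 2 8
5 0 6
3 1 7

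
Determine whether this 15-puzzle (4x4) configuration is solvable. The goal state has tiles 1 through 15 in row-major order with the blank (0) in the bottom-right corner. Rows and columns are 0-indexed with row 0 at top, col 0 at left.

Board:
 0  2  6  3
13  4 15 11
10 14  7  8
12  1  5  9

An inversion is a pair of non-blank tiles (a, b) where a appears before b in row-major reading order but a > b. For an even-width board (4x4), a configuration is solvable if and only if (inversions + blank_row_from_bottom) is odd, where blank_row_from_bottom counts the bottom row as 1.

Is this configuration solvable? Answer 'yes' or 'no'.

Inversions: 49
Blank is in row 0 (0-indexed from top), which is row 4 counting from the bottom (bottom = 1).
49 + 4 = 53, which is odd, so the puzzle is solvable.

Answer: yes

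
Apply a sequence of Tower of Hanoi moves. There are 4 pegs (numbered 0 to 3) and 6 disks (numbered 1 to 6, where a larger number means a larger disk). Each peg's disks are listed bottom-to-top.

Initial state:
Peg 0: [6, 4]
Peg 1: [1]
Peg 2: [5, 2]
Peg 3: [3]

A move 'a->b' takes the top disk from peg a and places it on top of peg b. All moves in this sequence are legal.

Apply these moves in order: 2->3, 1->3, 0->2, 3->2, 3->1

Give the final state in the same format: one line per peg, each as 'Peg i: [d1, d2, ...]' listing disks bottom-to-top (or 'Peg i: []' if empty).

Answer: Peg 0: [6]
Peg 1: [2]
Peg 2: [5, 4, 1]
Peg 3: [3]

Derivation:
After move 1 (2->3):
Peg 0: [6, 4]
Peg 1: [1]
Peg 2: [5]
Peg 3: [3, 2]

After move 2 (1->3):
Peg 0: [6, 4]
Peg 1: []
Peg 2: [5]
Peg 3: [3, 2, 1]

After move 3 (0->2):
Peg 0: [6]
Peg 1: []
Peg 2: [5, 4]
Peg 3: [3, 2, 1]

After move 4 (3->2):
Peg 0: [6]
Peg 1: []
Peg 2: [5, 4, 1]
Peg 3: [3, 2]

After move 5 (3->1):
Peg 0: [6]
Peg 1: [2]
Peg 2: [5, 4, 1]
Peg 3: [3]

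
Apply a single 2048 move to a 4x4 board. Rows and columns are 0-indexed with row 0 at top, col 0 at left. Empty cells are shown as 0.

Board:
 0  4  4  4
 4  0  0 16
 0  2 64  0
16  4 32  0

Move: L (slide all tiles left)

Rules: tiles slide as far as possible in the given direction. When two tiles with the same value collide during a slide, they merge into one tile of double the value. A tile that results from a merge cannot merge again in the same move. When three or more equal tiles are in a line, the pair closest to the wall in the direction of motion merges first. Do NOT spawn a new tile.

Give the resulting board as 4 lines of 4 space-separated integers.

Answer:  8  4  0  0
 4 16  0  0
 2 64  0  0
16  4 32  0

Derivation:
Slide left:
row 0: [0, 4, 4, 4] -> [8, 4, 0, 0]
row 1: [4, 0, 0, 16] -> [4, 16, 0, 0]
row 2: [0, 2, 64, 0] -> [2, 64, 0, 0]
row 3: [16, 4, 32, 0] -> [16, 4, 32, 0]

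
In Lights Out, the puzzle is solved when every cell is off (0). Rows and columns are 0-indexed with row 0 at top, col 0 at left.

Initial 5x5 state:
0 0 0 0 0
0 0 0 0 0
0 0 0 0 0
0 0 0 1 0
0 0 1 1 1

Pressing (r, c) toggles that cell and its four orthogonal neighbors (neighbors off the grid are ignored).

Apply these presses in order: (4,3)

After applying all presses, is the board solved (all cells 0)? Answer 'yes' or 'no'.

Answer: yes

Derivation:
After press 1 at (4,3):
0 0 0 0 0
0 0 0 0 0
0 0 0 0 0
0 0 0 0 0
0 0 0 0 0

Lights still on: 0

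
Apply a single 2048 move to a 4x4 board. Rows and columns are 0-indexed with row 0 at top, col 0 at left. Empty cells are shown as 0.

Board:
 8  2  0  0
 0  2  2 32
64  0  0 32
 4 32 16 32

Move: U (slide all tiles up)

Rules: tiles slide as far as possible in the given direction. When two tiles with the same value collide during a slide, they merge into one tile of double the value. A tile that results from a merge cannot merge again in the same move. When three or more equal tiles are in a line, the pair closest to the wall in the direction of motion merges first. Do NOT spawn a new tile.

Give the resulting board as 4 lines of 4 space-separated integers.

Slide up:
col 0: [8, 0, 64, 4] -> [8, 64, 4, 0]
col 1: [2, 2, 0, 32] -> [4, 32, 0, 0]
col 2: [0, 2, 0, 16] -> [2, 16, 0, 0]
col 3: [0, 32, 32, 32] -> [64, 32, 0, 0]

Answer:  8  4  2 64
64 32 16 32
 4  0  0  0
 0  0  0  0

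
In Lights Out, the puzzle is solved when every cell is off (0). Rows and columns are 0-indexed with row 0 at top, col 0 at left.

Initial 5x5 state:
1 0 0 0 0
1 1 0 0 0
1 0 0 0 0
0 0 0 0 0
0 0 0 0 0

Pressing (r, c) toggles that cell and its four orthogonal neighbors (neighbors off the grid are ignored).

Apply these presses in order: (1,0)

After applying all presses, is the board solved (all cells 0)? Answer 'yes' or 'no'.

After press 1 at (1,0):
0 0 0 0 0
0 0 0 0 0
0 0 0 0 0
0 0 0 0 0
0 0 0 0 0

Lights still on: 0

Answer: yes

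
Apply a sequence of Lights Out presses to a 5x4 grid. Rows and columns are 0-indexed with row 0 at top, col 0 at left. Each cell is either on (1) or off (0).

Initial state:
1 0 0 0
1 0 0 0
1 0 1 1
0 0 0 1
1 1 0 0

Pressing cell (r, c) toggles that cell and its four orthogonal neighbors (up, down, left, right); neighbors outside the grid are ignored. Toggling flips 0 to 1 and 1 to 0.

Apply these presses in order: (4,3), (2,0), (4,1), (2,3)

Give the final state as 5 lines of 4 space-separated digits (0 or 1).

After press 1 at (4,3):
1 0 0 0
1 0 0 0
1 0 1 1
0 0 0 0
1 1 1 1

After press 2 at (2,0):
1 0 0 0
0 0 0 0
0 1 1 1
1 0 0 0
1 1 1 1

After press 3 at (4,1):
1 0 0 0
0 0 0 0
0 1 1 1
1 1 0 0
0 0 0 1

After press 4 at (2,3):
1 0 0 0
0 0 0 1
0 1 0 0
1 1 0 1
0 0 0 1

Answer: 1 0 0 0
0 0 0 1
0 1 0 0
1 1 0 1
0 0 0 1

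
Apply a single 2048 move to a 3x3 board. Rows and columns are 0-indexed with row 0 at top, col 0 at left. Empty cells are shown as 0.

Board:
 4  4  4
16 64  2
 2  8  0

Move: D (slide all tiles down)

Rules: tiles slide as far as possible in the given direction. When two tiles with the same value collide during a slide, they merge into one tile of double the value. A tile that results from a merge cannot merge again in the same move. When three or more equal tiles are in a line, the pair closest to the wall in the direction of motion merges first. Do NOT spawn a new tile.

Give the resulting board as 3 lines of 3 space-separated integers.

Answer:  4  4  0
16 64  4
 2  8  2

Derivation:
Slide down:
col 0: [4, 16, 2] -> [4, 16, 2]
col 1: [4, 64, 8] -> [4, 64, 8]
col 2: [4, 2, 0] -> [0, 4, 2]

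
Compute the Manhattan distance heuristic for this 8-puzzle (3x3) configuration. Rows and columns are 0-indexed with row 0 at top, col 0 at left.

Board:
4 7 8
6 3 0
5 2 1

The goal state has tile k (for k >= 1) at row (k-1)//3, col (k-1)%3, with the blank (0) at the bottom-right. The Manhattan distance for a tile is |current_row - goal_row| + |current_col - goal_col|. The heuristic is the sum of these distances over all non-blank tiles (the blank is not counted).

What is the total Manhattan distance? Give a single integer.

Tile 4: (0,0)->(1,0) = 1
Tile 7: (0,1)->(2,0) = 3
Tile 8: (0,2)->(2,1) = 3
Tile 6: (1,0)->(1,2) = 2
Tile 3: (1,1)->(0,2) = 2
Tile 5: (2,0)->(1,1) = 2
Tile 2: (2,1)->(0,1) = 2
Tile 1: (2,2)->(0,0) = 4
Sum: 1 + 3 + 3 + 2 + 2 + 2 + 2 + 4 = 19

Answer: 19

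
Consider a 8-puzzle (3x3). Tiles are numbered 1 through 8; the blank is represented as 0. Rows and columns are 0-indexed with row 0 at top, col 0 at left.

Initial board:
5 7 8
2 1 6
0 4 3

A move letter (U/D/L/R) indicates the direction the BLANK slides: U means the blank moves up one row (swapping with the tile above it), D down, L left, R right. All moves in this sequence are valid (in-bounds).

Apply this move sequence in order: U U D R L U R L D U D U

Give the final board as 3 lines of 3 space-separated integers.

After move 1 (U):
5 7 8
0 1 6
2 4 3

After move 2 (U):
0 7 8
5 1 6
2 4 3

After move 3 (D):
5 7 8
0 1 6
2 4 3

After move 4 (R):
5 7 8
1 0 6
2 4 3

After move 5 (L):
5 7 8
0 1 6
2 4 3

After move 6 (U):
0 7 8
5 1 6
2 4 3

After move 7 (R):
7 0 8
5 1 6
2 4 3

After move 8 (L):
0 7 8
5 1 6
2 4 3

After move 9 (D):
5 7 8
0 1 6
2 4 3

After move 10 (U):
0 7 8
5 1 6
2 4 3

After move 11 (D):
5 7 8
0 1 6
2 4 3

After move 12 (U):
0 7 8
5 1 6
2 4 3

Answer: 0 7 8
5 1 6
2 4 3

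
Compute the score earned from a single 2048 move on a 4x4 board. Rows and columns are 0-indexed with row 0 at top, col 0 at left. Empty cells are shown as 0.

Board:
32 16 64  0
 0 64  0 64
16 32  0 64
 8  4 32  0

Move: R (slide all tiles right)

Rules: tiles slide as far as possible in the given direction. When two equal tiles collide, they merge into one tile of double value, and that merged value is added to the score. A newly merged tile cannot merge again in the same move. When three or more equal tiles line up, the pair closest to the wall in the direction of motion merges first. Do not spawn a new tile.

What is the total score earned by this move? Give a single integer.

Answer: 128

Derivation:
Slide right:
row 0: [32, 16, 64, 0] -> [0, 32, 16, 64]  score +0 (running 0)
row 1: [0, 64, 0, 64] -> [0, 0, 0, 128]  score +128 (running 128)
row 2: [16, 32, 0, 64] -> [0, 16, 32, 64]  score +0 (running 128)
row 3: [8, 4, 32, 0] -> [0, 8, 4, 32]  score +0 (running 128)
Board after move:
  0  32  16  64
  0   0   0 128
  0  16  32  64
  0   8   4  32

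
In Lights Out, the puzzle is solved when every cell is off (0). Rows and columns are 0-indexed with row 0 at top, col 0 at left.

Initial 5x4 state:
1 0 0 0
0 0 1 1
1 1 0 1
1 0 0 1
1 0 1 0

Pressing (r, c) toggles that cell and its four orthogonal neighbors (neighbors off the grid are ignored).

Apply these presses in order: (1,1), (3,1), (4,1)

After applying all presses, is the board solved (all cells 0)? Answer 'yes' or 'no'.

After press 1 at (1,1):
1 1 0 0
1 1 0 1
1 0 0 1
1 0 0 1
1 0 1 0

After press 2 at (3,1):
1 1 0 0
1 1 0 1
1 1 0 1
0 1 1 1
1 1 1 0

After press 3 at (4,1):
1 1 0 0
1 1 0 1
1 1 0 1
0 0 1 1
0 0 0 0

Lights still on: 10

Answer: no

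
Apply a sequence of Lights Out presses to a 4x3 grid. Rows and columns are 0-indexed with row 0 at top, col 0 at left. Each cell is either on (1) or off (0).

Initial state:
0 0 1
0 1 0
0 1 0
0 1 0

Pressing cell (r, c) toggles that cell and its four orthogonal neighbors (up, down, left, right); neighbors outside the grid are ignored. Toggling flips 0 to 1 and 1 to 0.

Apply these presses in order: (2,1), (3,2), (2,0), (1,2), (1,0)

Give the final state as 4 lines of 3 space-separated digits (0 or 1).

Answer: 1 0 0
0 0 1
1 1 1
1 1 1

Derivation:
After press 1 at (2,1):
0 0 1
0 0 0
1 0 1
0 0 0

After press 2 at (3,2):
0 0 1
0 0 0
1 0 0
0 1 1

After press 3 at (2,0):
0 0 1
1 0 0
0 1 0
1 1 1

After press 4 at (1,2):
0 0 0
1 1 1
0 1 1
1 1 1

After press 5 at (1,0):
1 0 0
0 0 1
1 1 1
1 1 1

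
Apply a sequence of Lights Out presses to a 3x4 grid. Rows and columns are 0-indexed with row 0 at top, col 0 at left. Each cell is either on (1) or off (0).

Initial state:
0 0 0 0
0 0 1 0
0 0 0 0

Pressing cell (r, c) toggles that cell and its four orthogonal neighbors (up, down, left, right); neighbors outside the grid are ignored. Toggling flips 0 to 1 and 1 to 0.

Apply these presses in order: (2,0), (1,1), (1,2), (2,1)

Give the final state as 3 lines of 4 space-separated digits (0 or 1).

After press 1 at (2,0):
0 0 0 0
1 0 1 0
1 1 0 0

After press 2 at (1,1):
0 1 0 0
0 1 0 0
1 0 0 0

After press 3 at (1,2):
0 1 1 0
0 0 1 1
1 0 1 0

After press 4 at (2,1):
0 1 1 0
0 1 1 1
0 1 0 0

Answer: 0 1 1 0
0 1 1 1
0 1 0 0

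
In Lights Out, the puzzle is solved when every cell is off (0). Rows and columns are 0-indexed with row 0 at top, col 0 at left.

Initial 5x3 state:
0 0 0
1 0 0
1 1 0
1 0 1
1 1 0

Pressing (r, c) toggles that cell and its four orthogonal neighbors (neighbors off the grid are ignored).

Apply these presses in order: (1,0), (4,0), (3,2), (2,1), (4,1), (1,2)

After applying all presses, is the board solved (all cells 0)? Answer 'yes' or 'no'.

Answer: no

Derivation:
After press 1 at (1,0):
1 0 0
0 1 0
0 1 0
1 0 1
1 1 0

After press 2 at (4,0):
1 0 0
0 1 0
0 1 0
0 0 1
0 0 0

After press 3 at (3,2):
1 0 0
0 1 0
0 1 1
0 1 0
0 0 1

After press 4 at (2,1):
1 0 0
0 0 0
1 0 0
0 0 0
0 0 1

After press 5 at (4,1):
1 0 0
0 0 0
1 0 0
0 1 0
1 1 0

After press 6 at (1,2):
1 0 1
0 1 1
1 0 1
0 1 0
1 1 0

Lights still on: 9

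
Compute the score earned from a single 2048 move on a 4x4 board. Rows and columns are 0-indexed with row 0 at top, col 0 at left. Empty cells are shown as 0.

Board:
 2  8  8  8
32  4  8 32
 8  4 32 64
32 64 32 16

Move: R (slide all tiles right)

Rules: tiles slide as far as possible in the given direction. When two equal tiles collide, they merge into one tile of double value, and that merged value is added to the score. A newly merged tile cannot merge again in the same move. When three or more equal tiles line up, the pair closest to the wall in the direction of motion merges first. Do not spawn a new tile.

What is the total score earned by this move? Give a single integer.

Slide right:
row 0: [2, 8, 8, 8] -> [0, 2, 8, 16]  score +16 (running 16)
row 1: [32, 4, 8, 32] -> [32, 4, 8, 32]  score +0 (running 16)
row 2: [8, 4, 32, 64] -> [8, 4, 32, 64]  score +0 (running 16)
row 3: [32, 64, 32, 16] -> [32, 64, 32, 16]  score +0 (running 16)
Board after move:
 0  2  8 16
32  4  8 32
 8  4 32 64
32 64 32 16

Answer: 16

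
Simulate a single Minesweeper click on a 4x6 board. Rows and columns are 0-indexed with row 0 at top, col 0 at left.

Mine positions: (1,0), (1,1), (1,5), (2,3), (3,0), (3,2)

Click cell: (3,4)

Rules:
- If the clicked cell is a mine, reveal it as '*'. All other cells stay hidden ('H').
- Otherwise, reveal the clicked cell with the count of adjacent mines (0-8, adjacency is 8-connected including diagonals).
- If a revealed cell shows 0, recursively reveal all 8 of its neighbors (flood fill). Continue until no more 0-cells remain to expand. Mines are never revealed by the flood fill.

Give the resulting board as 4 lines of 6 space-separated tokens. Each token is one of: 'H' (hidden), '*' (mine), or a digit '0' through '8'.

H H H H H H
H H H H H H
H H H H H H
H H H H 1 H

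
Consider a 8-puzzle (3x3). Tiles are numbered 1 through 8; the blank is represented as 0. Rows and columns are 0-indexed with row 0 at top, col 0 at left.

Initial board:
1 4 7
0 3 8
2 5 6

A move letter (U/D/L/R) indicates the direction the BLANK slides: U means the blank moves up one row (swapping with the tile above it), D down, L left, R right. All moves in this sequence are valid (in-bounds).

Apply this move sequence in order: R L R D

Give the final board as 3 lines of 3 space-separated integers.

Answer: 1 4 7
3 5 8
2 0 6

Derivation:
After move 1 (R):
1 4 7
3 0 8
2 5 6

After move 2 (L):
1 4 7
0 3 8
2 5 6

After move 3 (R):
1 4 7
3 0 8
2 5 6

After move 4 (D):
1 4 7
3 5 8
2 0 6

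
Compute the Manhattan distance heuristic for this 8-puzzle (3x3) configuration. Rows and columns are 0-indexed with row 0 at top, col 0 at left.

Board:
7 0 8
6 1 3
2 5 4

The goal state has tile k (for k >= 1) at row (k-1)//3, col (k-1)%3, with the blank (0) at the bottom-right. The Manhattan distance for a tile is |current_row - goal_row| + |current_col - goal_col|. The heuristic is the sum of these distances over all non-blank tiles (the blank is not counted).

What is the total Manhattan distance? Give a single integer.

Tile 7: at (0,0), goal (2,0), distance |0-2|+|0-0| = 2
Tile 8: at (0,2), goal (2,1), distance |0-2|+|2-1| = 3
Tile 6: at (1,0), goal (1,2), distance |1-1|+|0-2| = 2
Tile 1: at (1,1), goal (0,0), distance |1-0|+|1-0| = 2
Tile 3: at (1,2), goal (0,2), distance |1-0|+|2-2| = 1
Tile 2: at (2,0), goal (0,1), distance |2-0|+|0-1| = 3
Tile 5: at (2,1), goal (1,1), distance |2-1|+|1-1| = 1
Tile 4: at (2,2), goal (1,0), distance |2-1|+|2-0| = 3
Sum: 2 + 3 + 2 + 2 + 1 + 3 + 1 + 3 = 17

Answer: 17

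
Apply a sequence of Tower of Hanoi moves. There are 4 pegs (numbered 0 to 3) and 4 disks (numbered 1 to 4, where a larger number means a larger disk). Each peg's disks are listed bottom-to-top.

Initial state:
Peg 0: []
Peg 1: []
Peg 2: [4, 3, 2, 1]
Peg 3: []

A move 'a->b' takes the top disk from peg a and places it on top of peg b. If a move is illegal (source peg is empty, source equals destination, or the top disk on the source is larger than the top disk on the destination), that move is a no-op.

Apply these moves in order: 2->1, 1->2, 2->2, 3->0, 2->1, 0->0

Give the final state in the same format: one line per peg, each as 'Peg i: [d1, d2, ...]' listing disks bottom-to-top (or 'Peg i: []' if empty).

Answer: Peg 0: []
Peg 1: [1]
Peg 2: [4, 3, 2]
Peg 3: []

Derivation:
After move 1 (2->1):
Peg 0: []
Peg 1: [1]
Peg 2: [4, 3, 2]
Peg 3: []

After move 2 (1->2):
Peg 0: []
Peg 1: []
Peg 2: [4, 3, 2, 1]
Peg 3: []

After move 3 (2->2):
Peg 0: []
Peg 1: []
Peg 2: [4, 3, 2, 1]
Peg 3: []

After move 4 (3->0):
Peg 0: []
Peg 1: []
Peg 2: [4, 3, 2, 1]
Peg 3: []

After move 5 (2->1):
Peg 0: []
Peg 1: [1]
Peg 2: [4, 3, 2]
Peg 3: []

After move 6 (0->0):
Peg 0: []
Peg 1: [1]
Peg 2: [4, 3, 2]
Peg 3: []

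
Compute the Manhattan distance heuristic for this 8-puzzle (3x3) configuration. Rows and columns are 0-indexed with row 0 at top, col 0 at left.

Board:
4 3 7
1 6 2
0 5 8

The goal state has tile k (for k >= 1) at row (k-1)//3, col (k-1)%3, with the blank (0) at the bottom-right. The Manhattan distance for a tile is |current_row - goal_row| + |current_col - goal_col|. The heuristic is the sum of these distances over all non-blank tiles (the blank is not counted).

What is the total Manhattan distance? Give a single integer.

Answer: 12

Derivation:
Tile 4: at (0,0), goal (1,0), distance |0-1|+|0-0| = 1
Tile 3: at (0,1), goal (0,2), distance |0-0|+|1-2| = 1
Tile 7: at (0,2), goal (2,0), distance |0-2|+|2-0| = 4
Tile 1: at (1,0), goal (0,0), distance |1-0|+|0-0| = 1
Tile 6: at (1,1), goal (1,2), distance |1-1|+|1-2| = 1
Tile 2: at (1,2), goal (0,1), distance |1-0|+|2-1| = 2
Tile 5: at (2,1), goal (1,1), distance |2-1|+|1-1| = 1
Tile 8: at (2,2), goal (2,1), distance |2-2|+|2-1| = 1
Sum: 1 + 1 + 4 + 1 + 1 + 2 + 1 + 1 = 12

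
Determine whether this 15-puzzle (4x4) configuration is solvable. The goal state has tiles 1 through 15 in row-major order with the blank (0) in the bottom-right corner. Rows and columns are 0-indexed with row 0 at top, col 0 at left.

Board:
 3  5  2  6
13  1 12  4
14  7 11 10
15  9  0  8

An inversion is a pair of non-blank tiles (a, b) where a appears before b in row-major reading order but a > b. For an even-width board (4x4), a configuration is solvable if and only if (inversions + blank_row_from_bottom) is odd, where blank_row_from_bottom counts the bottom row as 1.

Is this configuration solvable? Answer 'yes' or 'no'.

Answer: no

Derivation:
Inversions: 35
Blank is in row 3 (0-indexed from top), which is row 1 counting from the bottom (bottom = 1).
35 + 1 = 36, which is even, so the puzzle is not solvable.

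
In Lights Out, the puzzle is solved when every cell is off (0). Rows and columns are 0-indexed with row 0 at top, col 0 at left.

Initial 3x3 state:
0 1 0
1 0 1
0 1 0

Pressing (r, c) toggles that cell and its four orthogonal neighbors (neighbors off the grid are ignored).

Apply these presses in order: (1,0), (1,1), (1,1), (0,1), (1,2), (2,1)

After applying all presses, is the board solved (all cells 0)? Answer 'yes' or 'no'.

Answer: yes

Derivation:
After press 1 at (1,0):
1 1 0
0 1 1
1 1 0

After press 2 at (1,1):
1 0 0
1 0 0
1 0 0

After press 3 at (1,1):
1 1 0
0 1 1
1 1 0

After press 4 at (0,1):
0 0 1
0 0 1
1 1 0

After press 5 at (1,2):
0 0 0
0 1 0
1 1 1

After press 6 at (2,1):
0 0 0
0 0 0
0 0 0

Lights still on: 0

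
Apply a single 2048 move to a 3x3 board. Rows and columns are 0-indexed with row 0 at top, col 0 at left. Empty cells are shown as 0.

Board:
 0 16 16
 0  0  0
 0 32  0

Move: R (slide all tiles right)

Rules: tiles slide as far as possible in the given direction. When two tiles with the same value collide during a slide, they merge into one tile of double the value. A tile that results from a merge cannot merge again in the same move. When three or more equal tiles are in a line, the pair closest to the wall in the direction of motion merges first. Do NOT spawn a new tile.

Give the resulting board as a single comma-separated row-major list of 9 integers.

Slide right:
row 0: [0, 16, 16] -> [0, 0, 32]
row 1: [0, 0, 0] -> [0, 0, 0]
row 2: [0, 32, 0] -> [0, 0, 32]

Answer: 0, 0, 32, 0, 0, 0, 0, 0, 32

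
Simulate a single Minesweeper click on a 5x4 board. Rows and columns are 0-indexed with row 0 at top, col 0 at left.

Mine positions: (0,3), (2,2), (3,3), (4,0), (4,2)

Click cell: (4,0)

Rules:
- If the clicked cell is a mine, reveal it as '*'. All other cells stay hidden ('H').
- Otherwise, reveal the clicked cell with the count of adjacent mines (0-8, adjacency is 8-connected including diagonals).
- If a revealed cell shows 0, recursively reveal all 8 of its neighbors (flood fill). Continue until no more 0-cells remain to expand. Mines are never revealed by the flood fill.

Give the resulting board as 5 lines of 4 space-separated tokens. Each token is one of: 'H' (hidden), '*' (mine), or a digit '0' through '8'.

H H H H
H H H H
H H H H
H H H H
* H H H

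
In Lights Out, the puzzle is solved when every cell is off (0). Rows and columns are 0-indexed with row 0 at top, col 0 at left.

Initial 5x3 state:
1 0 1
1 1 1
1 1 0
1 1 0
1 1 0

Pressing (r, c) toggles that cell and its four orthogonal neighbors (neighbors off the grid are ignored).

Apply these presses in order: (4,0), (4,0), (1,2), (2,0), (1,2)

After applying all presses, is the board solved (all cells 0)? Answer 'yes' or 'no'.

After press 1 at (4,0):
1 0 1
1 1 1
1 1 0
0 1 0
0 0 0

After press 2 at (4,0):
1 0 1
1 1 1
1 1 0
1 1 0
1 1 0

After press 3 at (1,2):
1 0 0
1 0 0
1 1 1
1 1 0
1 1 0

After press 4 at (2,0):
1 0 0
0 0 0
0 0 1
0 1 0
1 1 0

After press 5 at (1,2):
1 0 1
0 1 1
0 0 0
0 1 0
1 1 0

Lights still on: 7

Answer: no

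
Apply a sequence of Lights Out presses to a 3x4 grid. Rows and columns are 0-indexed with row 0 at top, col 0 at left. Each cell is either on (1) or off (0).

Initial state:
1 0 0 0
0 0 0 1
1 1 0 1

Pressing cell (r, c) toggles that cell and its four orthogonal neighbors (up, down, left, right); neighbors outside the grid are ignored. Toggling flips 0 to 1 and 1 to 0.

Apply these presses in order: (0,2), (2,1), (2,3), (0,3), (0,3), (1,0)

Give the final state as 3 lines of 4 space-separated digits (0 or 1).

Answer: 0 1 1 1
1 0 1 0
1 0 0 0

Derivation:
After press 1 at (0,2):
1 1 1 1
0 0 1 1
1 1 0 1

After press 2 at (2,1):
1 1 1 1
0 1 1 1
0 0 1 1

After press 3 at (2,3):
1 1 1 1
0 1 1 0
0 0 0 0

After press 4 at (0,3):
1 1 0 0
0 1 1 1
0 0 0 0

After press 5 at (0,3):
1 1 1 1
0 1 1 0
0 0 0 0

After press 6 at (1,0):
0 1 1 1
1 0 1 0
1 0 0 0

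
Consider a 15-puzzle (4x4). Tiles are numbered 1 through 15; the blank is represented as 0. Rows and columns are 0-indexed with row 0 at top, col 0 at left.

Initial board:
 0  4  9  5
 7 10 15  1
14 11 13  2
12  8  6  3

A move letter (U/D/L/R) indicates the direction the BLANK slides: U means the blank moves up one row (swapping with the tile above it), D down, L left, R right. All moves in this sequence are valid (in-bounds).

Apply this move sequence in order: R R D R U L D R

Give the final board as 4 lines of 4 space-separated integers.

After move 1 (R):
 4  0  9  5
 7 10 15  1
14 11 13  2
12  8  6  3

After move 2 (R):
 4  9  0  5
 7 10 15  1
14 11 13  2
12  8  6  3

After move 3 (D):
 4  9 15  5
 7 10  0  1
14 11 13  2
12  8  6  3

After move 4 (R):
 4  9 15  5
 7 10  1  0
14 11 13  2
12  8  6  3

After move 5 (U):
 4  9 15  0
 7 10  1  5
14 11 13  2
12  8  6  3

After move 6 (L):
 4  9  0 15
 7 10  1  5
14 11 13  2
12  8  6  3

After move 7 (D):
 4  9  1 15
 7 10  0  5
14 11 13  2
12  8  6  3

After move 8 (R):
 4  9  1 15
 7 10  5  0
14 11 13  2
12  8  6  3

Answer:  4  9  1 15
 7 10  5  0
14 11 13  2
12  8  6  3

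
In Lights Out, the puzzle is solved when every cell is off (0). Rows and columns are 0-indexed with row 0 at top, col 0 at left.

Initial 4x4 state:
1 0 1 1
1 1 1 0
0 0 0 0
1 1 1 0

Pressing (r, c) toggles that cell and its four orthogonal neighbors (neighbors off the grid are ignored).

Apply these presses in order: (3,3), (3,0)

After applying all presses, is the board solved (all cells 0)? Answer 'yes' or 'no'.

Answer: no

Derivation:
After press 1 at (3,3):
1 0 1 1
1 1 1 0
0 0 0 1
1 1 0 1

After press 2 at (3,0):
1 0 1 1
1 1 1 0
1 0 0 1
0 0 0 1

Lights still on: 9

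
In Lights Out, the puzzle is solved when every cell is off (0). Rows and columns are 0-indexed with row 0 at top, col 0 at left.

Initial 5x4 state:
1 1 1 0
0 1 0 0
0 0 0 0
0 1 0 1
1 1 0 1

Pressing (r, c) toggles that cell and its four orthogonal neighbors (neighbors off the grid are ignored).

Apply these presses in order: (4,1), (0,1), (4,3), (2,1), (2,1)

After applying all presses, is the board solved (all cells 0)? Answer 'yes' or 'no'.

After press 1 at (4,1):
1 1 1 0
0 1 0 0
0 0 0 0
0 0 0 1
0 0 1 1

After press 2 at (0,1):
0 0 0 0
0 0 0 0
0 0 0 0
0 0 0 1
0 0 1 1

After press 3 at (4,3):
0 0 0 0
0 0 0 0
0 0 0 0
0 0 0 0
0 0 0 0

After press 4 at (2,1):
0 0 0 0
0 1 0 0
1 1 1 0
0 1 0 0
0 0 0 0

After press 5 at (2,1):
0 0 0 0
0 0 0 0
0 0 0 0
0 0 0 0
0 0 0 0

Lights still on: 0

Answer: yes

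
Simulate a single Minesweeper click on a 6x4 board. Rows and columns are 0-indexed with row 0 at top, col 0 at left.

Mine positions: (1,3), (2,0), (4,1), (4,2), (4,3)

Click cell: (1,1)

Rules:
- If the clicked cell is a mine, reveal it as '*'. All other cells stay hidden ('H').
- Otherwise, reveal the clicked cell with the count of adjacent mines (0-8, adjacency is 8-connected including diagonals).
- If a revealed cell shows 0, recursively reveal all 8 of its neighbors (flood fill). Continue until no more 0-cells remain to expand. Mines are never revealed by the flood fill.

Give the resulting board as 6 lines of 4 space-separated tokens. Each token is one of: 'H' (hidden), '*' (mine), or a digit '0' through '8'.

H H H H
H 1 H H
H H H H
H H H H
H H H H
H H H H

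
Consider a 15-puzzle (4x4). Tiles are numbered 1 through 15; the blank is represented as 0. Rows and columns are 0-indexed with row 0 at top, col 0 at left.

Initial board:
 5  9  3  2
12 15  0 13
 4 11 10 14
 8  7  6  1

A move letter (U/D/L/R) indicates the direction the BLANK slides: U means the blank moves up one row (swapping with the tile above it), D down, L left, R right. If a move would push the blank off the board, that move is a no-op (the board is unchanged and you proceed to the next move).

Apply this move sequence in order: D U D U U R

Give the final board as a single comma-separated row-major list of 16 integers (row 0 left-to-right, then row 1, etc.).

After move 1 (D):
 5  9  3  2
12 15 10 13
 4 11  0 14
 8  7  6  1

After move 2 (U):
 5  9  3  2
12 15  0 13
 4 11 10 14
 8  7  6  1

After move 3 (D):
 5  9  3  2
12 15 10 13
 4 11  0 14
 8  7  6  1

After move 4 (U):
 5  9  3  2
12 15  0 13
 4 11 10 14
 8  7  6  1

After move 5 (U):
 5  9  0  2
12 15  3 13
 4 11 10 14
 8  7  6  1

After move 6 (R):
 5  9  2  0
12 15  3 13
 4 11 10 14
 8  7  6  1

Answer: 5, 9, 2, 0, 12, 15, 3, 13, 4, 11, 10, 14, 8, 7, 6, 1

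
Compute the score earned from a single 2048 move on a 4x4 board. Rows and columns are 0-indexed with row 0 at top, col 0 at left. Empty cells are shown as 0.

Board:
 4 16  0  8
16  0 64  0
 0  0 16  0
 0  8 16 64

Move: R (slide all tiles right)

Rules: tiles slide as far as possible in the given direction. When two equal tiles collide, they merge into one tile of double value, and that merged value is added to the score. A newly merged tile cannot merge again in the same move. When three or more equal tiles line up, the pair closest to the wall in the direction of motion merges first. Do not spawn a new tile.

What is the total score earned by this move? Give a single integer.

Slide right:
row 0: [4, 16, 0, 8] -> [0, 4, 16, 8]  score +0 (running 0)
row 1: [16, 0, 64, 0] -> [0, 0, 16, 64]  score +0 (running 0)
row 2: [0, 0, 16, 0] -> [0, 0, 0, 16]  score +0 (running 0)
row 3: [0, 8, 16, 64] -> [0, 8, 16, 64]  score +0 (running 0)
Board after move:
 0  4 16  8
 0  0 16 64
 0  0  0 16
 0  8 16 64

Answer: 0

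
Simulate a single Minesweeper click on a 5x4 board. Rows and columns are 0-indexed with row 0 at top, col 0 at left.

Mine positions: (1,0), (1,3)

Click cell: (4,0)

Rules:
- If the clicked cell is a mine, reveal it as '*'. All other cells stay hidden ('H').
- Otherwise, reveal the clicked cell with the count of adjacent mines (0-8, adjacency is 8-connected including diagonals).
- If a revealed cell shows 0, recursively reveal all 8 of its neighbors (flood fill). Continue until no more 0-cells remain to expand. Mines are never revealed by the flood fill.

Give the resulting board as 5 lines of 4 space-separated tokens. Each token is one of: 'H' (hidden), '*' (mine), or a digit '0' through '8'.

H H H H
H H H H
1 1 1 1
0 0 0 0
0 0 0 0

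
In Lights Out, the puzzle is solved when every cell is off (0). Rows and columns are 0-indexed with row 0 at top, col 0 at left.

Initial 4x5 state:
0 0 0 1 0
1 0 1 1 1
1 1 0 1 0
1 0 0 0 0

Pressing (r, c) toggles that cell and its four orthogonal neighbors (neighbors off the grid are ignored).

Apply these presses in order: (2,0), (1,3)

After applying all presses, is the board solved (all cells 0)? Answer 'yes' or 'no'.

Answer: yes

Derivation:
After press 1 at (2,0):
0 0 0 1 0
0 0 1 1 1
0 0 0 1 0
0 0 0 0 0

After press 2 at (1,3):
0 0 0 0 0
0 0 0 0 0
0 0 0 0 0
0 0 0 0 0

Lights still on: 0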